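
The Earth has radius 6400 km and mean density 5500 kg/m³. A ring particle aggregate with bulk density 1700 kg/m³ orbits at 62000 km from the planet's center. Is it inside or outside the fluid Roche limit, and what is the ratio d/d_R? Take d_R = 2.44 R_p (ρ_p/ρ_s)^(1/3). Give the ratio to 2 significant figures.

outside; d/d_R ≈ 2.7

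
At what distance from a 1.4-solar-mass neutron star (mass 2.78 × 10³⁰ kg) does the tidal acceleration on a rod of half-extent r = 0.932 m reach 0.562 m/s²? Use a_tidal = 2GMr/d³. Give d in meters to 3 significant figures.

2GMr/d³ = a_tidal  ⇒  d = (2GMr / a_tidal)^(1/3)
d = (2 × 6.674×10⁻¹¹ × (2.78 × 10³⁰) × (0.932) / (0.562))^(1/3)
  = 8.51 × 10⁶ m

8.51 × 10⁶ m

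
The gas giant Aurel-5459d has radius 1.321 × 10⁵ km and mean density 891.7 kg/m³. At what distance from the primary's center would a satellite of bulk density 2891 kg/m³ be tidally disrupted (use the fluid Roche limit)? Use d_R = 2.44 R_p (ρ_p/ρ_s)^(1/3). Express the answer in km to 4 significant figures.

2.178 × 10⁵ km

d_R = 2.44 × 1.321 × 10⁵ km × (891.7/2891)^(1/3)
    = 2.178 × 10⁵ km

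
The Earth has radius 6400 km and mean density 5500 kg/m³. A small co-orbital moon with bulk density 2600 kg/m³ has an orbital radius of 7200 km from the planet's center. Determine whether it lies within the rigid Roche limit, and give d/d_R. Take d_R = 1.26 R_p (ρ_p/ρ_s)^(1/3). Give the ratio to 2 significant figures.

d_R = 1.26 × (6400 km) × (5500/2600)^(1/3) = 10350 km
d/d_R = (7200) / (10350) = 0.70
Since d/d_R < 1, the body is inside the Roche limit.

inside; d/d_R ≈ 0.70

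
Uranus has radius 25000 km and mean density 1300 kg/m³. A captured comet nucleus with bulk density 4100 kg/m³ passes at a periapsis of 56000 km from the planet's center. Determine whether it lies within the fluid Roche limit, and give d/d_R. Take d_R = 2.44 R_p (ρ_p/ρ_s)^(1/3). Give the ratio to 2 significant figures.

outside; d/d_R ≈ 1.3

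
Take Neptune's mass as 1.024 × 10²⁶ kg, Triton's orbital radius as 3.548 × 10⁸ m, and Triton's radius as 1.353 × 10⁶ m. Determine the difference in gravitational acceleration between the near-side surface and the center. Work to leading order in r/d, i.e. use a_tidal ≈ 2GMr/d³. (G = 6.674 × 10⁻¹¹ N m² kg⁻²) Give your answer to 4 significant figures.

Δa = 2GMr/d³
   = 2 × (6.674 × 10⁻¹¹) × (1.024 × 10²⁶) × (1.353 × 10⁶) / (3.548 × 10⁸)³
   = 4.141 × 10⁻⁴ m/s²

4.141 × 10⁻⁴ m/s²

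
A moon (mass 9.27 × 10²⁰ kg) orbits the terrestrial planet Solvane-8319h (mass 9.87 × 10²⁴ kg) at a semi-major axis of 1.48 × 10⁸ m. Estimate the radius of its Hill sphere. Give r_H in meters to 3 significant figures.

r_H ≈ a (m/3M)^(1/3)
    = (1.48 × 10⁸) × (9.27 × 10²⁰ / (3 × 9.87 × 10²⁴))^(1/3)
    = 4.66 × 10⁶ m

4.66 × 10⁶ m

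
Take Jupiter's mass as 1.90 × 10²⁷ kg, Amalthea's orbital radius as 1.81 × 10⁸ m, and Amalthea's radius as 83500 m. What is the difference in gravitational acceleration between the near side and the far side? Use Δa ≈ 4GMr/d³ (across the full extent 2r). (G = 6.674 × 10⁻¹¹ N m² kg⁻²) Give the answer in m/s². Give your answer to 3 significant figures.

a_tidal = 4GMr/d³
        = 4 × (6.674 × 10⁻¹¹) × (1.90 × 10²⁷) × (83500) / (1.81 × 10⁸)³
        = 7.14 × 10⁻³ m/s²

7.14 × 10⁻³ m/s²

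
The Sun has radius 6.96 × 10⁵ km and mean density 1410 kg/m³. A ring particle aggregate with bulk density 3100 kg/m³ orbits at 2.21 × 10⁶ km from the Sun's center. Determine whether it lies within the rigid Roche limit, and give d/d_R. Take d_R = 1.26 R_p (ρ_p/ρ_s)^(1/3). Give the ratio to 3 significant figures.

outside; d/d_R ≈ 3.28

d_R = 1.26 × (6.96 × 10⁵ km) × (1410/3100)^(1/3) = 6.744 × 10⁵ km
d/d_R = (2.21 × 10⁶) / (6.744 × 10⁵) = 3.28
Since d/d_R > 1, the body is outside the Roche limit.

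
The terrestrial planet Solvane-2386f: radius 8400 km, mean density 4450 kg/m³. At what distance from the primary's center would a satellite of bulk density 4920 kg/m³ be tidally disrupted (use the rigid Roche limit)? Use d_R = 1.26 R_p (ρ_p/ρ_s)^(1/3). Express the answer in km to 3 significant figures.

10200 km

d_R = 1.26 × 8400 km × (4450/4920)^(1/3)
    = 10200 km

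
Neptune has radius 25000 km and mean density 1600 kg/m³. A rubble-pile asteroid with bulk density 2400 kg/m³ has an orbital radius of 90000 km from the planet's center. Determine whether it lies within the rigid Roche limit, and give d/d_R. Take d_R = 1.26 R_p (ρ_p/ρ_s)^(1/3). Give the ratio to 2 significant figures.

outside; d/d_R ≈ 3.3

d_R = 1.26 × (25000 km) × (1600/2400)^(1/3) = 27520 km
d/d_R = (90000) / (27520) = 3.3
Since d/d_R > 1, the body is outside the Roche limit.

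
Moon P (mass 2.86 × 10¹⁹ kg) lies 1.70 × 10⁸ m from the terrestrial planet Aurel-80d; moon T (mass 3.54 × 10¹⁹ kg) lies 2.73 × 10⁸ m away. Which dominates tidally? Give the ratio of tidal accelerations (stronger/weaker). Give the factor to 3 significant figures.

Tidal stretch scales as M/d³; compute that for each body.
Moon P: (2.86 × 10¹⁹) / (1.70 × 10⁸)³ = 5.821 × 10⁻⁶
Moon T: (3.54 × 10¹⁹) / (2.73 × 10⁸)³ = 1.740 × 10⁻⁶
Ratio (larger/smaller) = 3.35

Moon P, by a factor of ≈ 3.35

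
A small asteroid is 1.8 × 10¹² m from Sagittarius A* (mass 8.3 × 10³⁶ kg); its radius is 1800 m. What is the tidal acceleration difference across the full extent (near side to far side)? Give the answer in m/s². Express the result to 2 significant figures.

a_tidal = 4GMr/d³
        = 4 × (6.674 × 10⁻¹¹) × (8.3 × 10³⁶) × (1800) / (1.8 × 10¹²)³
        = 6.8 × 10⁻⁷ m/s²

6.8 × 10⁻⁷ m/s²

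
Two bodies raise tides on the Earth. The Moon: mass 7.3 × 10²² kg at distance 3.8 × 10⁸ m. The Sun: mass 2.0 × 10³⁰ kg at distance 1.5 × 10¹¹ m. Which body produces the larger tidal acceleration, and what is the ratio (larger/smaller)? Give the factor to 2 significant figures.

The tide-raising term goes as M/d³ (the gradient of a 1/d² field).
The Moon: (7.3 × 10²²) / (3.8 × 10⁸)³ = 1.330 × 10⁻³
The Sun: (2.0 × 10³⁰) / (1.5 × 10¹¹)³ = 5.926 × 10⁻⁴
Ratio (larger/smaller) = 2.2

The Moon, by a factor of ≈ 2.2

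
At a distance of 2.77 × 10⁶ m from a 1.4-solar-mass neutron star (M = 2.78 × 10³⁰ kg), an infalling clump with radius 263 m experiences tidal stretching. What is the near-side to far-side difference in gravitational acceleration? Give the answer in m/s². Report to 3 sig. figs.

9.18 × 10³ m/s²

Δa = 4GMr/d³
   = 4 × (6.674 × 10⁻¹¹) × (2.78 × 10³⁰) × (263) / (2.77 × 10⁶)³
   = 9.18 × 10³ m/s²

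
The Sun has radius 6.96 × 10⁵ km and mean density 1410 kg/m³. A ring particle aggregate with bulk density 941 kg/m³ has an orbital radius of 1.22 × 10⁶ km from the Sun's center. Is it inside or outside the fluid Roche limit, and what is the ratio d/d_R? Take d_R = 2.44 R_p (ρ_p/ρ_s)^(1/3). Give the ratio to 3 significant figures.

inside; d/d_R ≈ 0.628

d_R = 2.44 × (6.96 × 10⁵ km) × (1410/941)^(1/3) = 1.943 × 10⁶ km
d/d_R = (1.22 × 10⁶) / (1.943 × 10⁶) = 0.628
Since d/d_R < 1, the body is inside the Roche limit.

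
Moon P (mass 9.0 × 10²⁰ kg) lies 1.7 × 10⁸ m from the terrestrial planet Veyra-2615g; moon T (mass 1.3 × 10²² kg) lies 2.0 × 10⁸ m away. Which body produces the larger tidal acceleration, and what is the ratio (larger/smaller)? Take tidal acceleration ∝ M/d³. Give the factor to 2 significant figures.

Moon T, by a factor of ≈ 8.9

The tide-raising term goes as M/d³ (the gradient of a 1/d² field).
Moon P: (9.0 × 10²⁰) / (1.7 × 10⁸)³ = 1.832 × 10⁻⁴
Moon T: (1.3 × 10²²) / (2.0 × 10⁸)³ = 1.625 × 10⁻³
Ratio (larger/smaller) = 8.9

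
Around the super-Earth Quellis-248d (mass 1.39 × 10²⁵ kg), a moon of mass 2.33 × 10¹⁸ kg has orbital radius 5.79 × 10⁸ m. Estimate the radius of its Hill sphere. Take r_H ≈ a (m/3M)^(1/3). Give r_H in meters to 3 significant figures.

r_H ≈ a (m/3M)^(1/3)
    = (5.79 × 10⁸) × (2.33 × 10¹⁸ / (3 × 1.39 × 10²⁵))^(1/3)
    = 2.21 × 10⁶ m

2.21 × 10⁶ m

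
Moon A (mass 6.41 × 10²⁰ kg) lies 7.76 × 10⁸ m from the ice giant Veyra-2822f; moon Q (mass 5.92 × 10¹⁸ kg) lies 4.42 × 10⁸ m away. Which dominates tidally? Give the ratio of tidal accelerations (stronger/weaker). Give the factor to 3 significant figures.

Moon A, by a factor of ≈ 20.0

Tidal acceleration ∝ M/d³, so compare M/d³ for each.
Moon A: (6.41 × 10²⁰) / (7.76 × 10⁸)³ = 1.372 × 10⁻⁶
Moon Q: (5.92 × 10¹⁸) / (4.42 × 10⁸)³ = 6.856 × 10⁻⁸
Ratio (larger/smaller) = 20.0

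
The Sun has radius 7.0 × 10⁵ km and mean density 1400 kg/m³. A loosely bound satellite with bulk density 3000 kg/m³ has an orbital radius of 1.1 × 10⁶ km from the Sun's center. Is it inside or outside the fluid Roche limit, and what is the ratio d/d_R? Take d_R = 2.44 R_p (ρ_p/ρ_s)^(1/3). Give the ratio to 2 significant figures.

d_R = 2.44 × (7.0 × 10⁵ km) × (1400/3000)^(1/3) = 1.325 × 10⁶ km
d/d_R = (1.1 × 10⁶) / (1.325 × 10⁶) = 0.83
Since d/d_R < 1, the body is inside the Roche limit.

inside; d/d_R ≈ 0.83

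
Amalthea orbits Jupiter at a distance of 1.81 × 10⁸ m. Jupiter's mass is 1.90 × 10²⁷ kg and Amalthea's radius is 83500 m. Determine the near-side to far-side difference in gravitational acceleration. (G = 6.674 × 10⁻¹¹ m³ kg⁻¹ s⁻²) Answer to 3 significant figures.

7.14 × 10⁻³ m/s²

Δg = 4GMr/d³
   = 4 × (6.674 × 10⁻¹¹) × (1.90 × 10²⁷) × (83500) / (1.81 × 10⁸)³
   = 7.14 × 10⁻³ m/s²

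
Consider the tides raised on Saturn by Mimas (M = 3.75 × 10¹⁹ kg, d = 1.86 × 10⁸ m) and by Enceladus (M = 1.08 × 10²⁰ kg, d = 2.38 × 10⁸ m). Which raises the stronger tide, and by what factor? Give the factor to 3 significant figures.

Enceladus, by a factor of ≈ 1.37

The tide-raising term goes as M/d³ (the gradient of a 1/d² field).
Mimas: (3.75 × 10¹⁹) / (1.86 × 10⁸)³ = 5.828 × 10⁻⁶
Enceladus: (1.08 × 10²⁰) / (2.38 × 10⁸)³ = 8.011 × 10⁻⁶
Ratio (larger/smaller) = 1.37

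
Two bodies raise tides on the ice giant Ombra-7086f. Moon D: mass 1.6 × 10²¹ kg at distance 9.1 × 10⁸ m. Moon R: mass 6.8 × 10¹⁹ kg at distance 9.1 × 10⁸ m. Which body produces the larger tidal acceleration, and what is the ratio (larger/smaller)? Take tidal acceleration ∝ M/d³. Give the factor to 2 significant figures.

Moon D, by a factor of ≈ 24

Compare M/d³ for the two perturbers:
Moon D: (1.6 × 10²¹) / (9.1 × 10⁸)³ = 2.123 × 10⁻⁶
Moon R: (6.8 × 10¹⁹) / (9.1 × 10⁸)³ = 9.024 × 10⁻⁸
Ratio (larger/smaller) = 24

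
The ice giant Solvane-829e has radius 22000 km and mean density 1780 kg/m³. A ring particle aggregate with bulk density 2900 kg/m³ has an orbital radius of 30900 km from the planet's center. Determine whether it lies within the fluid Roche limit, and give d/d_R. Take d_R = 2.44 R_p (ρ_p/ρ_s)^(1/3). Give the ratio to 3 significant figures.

d_R = 2.44 × (22000 km) × (1780/2900)^(1/3) = 45620 km
d/d_R = (30900) / (45620) = 0.677
Since d/d_R < 1, the body is inside the Roche limit.

inside; d/d_R ≈ 0.677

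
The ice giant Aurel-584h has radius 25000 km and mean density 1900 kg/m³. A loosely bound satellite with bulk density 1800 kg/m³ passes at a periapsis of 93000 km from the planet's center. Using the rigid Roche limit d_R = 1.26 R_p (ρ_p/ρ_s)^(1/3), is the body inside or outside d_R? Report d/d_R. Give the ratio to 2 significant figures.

d_R = 1.26 × (25000 km) × (1900/1800)^(1/3) = 32070 km
d/d_R = (93000) / (32070) = 2.9
Since d/d_R > 1, the body is outside the Roche limit.

outside; d/d_R ≈ 2.9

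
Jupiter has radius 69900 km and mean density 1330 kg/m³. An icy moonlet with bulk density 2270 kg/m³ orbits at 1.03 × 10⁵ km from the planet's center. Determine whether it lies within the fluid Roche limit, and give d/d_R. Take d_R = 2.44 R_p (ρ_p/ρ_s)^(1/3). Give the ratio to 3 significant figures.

inside; d/d_R ≈ 0.722

d_R = 2.44 × (69900 km) × (1330/2270)^(1/3) = 1.427 × 10⁵ km
d/d_R = (1.03 × 10⁵) / (1.427 × 10⁵) = 0.722
Since d/d_R < 1, the body is inside the Roche limit.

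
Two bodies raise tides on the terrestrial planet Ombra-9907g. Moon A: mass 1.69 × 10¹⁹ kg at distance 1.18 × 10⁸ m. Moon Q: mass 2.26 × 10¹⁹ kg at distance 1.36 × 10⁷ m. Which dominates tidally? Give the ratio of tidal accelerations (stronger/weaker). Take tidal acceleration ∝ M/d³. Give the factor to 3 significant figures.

Moon Q, by a factor of ≈ 873

Tidal stretch scales as M/d³; compute that for each body.
Moon A: (1.69 × 10¹⁹) / (1.18 × 10⁸)³ = 1.029 × 10⁻⁵
Moon Q: (2.26 × 10¹⁹) / (1.36 × 10⁷)³ = 8.984 × 10⁻³
Ratio (larger/smaller) = 873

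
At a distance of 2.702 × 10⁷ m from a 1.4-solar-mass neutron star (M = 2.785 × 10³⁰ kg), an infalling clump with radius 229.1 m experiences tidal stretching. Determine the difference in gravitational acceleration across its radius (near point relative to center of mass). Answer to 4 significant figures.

4.317 m/s²

Δg = 2GMr/d³
   = 2 × (6.674 × 10⁻¹¹) × (2.785 × 10³⁰) × (229.1) / (2.702 × 10⁷)³
   = 4.317 m/s²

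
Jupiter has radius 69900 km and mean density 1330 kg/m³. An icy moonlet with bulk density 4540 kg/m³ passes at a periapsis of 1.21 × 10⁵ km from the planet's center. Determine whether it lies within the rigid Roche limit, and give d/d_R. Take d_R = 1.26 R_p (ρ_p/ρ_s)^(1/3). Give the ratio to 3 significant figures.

outside; d/d_R ≈ 2.07

d_R = 1.26 × (69900 km) × (1330/4540)^(1/3) = 58490 km
d/d_R = (1.21 × 10⁵) / (58490) = 2.07
Since d/d_R > 1, the body is outside the Roche limit.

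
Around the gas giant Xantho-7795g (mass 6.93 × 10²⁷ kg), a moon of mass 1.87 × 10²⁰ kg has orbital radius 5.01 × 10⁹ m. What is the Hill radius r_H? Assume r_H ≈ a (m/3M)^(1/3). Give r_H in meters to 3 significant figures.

1.04 × 10⁷ m

r_H ≈ a (m/3M)^(1/3)
    = (5.01 × 10⁹) × (1.87 × 10²⁰ / (3 × 6.93 × 10²⁷))^(1/3)
    = 1.04 × 10⁷ m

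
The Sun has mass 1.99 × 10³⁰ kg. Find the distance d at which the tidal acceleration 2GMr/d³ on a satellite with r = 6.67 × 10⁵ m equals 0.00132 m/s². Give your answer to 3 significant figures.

5.12 × 10⁹ m

2GMr/d³ = a_tidal  ⇒  d = (2GMr / a_tidal)^(1/3)
d = (2 × 6.674×10⁻¹¹ × (1.99 × 10³⁰) × (6.67 × 10⁵) / (0.00132))^(1/3)
  = 5.12 × 10⁹ m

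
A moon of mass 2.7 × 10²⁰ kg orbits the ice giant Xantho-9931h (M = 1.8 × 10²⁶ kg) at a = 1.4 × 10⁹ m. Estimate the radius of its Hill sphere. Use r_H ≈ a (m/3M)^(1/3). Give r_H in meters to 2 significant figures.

1.1 × 10⁷ m

r_H ≈ a (m/3M)^(1/3)
    = (1.4 × 10⁹) × (2.7 × 10²⁰ / (3 × 1.8 × 10²⁶))^(1/3)
    = 1.1 × 10⁷ m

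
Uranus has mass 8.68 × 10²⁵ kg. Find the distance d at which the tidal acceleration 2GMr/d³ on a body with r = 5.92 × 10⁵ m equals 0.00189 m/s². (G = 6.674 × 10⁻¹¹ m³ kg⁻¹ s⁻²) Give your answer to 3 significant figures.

1.54 × 10⁸ m

2GMr/d³ = a_tidal  ⇒  d = (2GMr / a_tidal)^(1/3)
d = (2 × 6.674×10⁻¹¹ × (8.68 × 10²⁵) × (5.92 × 10⁵) / (0.00189))^(1/3)
  = 1.54 × 10⁸ m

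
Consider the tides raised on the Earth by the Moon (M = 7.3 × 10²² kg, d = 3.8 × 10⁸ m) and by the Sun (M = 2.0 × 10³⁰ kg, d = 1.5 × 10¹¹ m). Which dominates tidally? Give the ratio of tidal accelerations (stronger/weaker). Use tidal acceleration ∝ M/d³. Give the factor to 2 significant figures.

The Moon, by a factor of ≈ 2.2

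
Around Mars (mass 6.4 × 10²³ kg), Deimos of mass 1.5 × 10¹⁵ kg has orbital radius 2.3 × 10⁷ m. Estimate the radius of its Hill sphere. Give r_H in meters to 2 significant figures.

r_H ≈ a (m/3M)^(1/3)
    = (2.3 × 10⁷) × (1.5 × 10¹⁵ / (3 × 6.4 × 10²³))^(1/3)
    = 2.1 × 10⁴ m

2.1 × 10⁴ m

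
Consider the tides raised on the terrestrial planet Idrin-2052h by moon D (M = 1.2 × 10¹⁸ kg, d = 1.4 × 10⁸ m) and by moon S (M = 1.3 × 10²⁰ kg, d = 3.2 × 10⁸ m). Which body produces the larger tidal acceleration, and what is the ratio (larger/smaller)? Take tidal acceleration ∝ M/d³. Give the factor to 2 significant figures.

Moon S, by a factor of ≈ 9.1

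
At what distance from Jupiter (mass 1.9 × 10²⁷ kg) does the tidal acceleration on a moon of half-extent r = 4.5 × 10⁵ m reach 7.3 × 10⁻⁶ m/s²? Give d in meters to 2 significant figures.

2.5 × 10⁹ m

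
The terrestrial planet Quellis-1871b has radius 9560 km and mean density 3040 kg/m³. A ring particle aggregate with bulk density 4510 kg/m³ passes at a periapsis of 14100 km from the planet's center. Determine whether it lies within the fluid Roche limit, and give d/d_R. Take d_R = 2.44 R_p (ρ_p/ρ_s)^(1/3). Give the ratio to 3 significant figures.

d_R = 2.44 × (9560 km) × (3040/4510)^(1/3) = 20450 km
d/d_R = (14100) / (20450) = 0.689
Since d/d_R < 1, the body is inside the Roche limit.

inside; d/d_R ≈ 0.689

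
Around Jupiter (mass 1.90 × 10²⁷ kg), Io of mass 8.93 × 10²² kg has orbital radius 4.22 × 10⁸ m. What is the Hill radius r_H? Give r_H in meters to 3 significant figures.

1.06 × 10⁷ m

r_H ≈ a (m/3M)^(1/3)
    = (4.22 × 10⁸) × (8.93 × 10²² / (3 × 1.90 × 10²⁷))^(1/3)
    = 1.06 × 10⁷ m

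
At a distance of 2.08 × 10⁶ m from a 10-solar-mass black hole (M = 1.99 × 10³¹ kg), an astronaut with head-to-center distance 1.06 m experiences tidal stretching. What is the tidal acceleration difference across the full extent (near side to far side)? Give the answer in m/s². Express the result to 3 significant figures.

Δa = 4GMr/d³
   = 4 × (6.674 × 10⁻¹¹) × (1.99 × 10³¹) × (1.06) / (2.08 × 10⁶)³
   = 6.26 × 10² m/s²

6.26 × 10² m/s²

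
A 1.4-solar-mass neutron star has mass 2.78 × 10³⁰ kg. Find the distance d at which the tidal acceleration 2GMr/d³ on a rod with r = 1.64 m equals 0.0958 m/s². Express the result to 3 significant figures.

2GMr/d³ = a_tidal  ⇒  d = (2GMr / a_tidal)^(1/3)
d = (2 × 6.674×10⁻¹¹ × (2.78 × 10³⁰) × (1.64) / (0.0958))^(1/3)
  = 1.85 × 10⁷ m

1.85 × 10⁷ m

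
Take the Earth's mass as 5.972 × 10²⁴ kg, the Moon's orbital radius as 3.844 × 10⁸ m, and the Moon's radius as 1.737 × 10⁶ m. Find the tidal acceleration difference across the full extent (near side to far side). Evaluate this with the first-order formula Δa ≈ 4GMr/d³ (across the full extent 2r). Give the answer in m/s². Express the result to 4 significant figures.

4.875 × 10⁻⁵ m/s²

The field gradient is 2GM/d³; across the full diameter 2r the difference is 4GMr/d³.
Δa = 4GMr/d³
   = 4 × (6.674 × 10⁻¹¹) × (5.972 × 10²⁴) × (1.737 × 10⁶) / (3.844 × 10⁸)³
   = 4.875 × 10⁻⁵ m/s²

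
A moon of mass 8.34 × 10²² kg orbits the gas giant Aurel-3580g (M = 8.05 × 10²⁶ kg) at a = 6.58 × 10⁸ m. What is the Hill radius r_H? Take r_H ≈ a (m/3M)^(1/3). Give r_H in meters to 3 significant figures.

r_H ≈ a (m/3M)^(1/3)
    = (6.58 × 10⁸) × (8.34 × 10²² / (3 × 8.05 × 10²⁶))^(1/3)
    = 2.14 × 10⁷ m

2.14 × 10⁷ m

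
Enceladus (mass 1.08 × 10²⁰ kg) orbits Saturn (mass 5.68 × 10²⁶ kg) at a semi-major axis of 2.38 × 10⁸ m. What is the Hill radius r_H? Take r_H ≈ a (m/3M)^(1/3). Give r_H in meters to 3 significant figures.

9.49 × 10⁵ m

r_H ≈ a (m/3M)^(1/3)
    = (2.38 × 10⁸) × (1.08 × 10²⁰ / (3 × 5.68 × 10²⁶))^(1/3)
    = 9.49 × 10⁵ m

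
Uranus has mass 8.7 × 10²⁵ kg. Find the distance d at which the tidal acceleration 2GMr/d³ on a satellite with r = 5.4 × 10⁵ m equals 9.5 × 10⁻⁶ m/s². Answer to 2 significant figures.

8.7 × 10⁸ m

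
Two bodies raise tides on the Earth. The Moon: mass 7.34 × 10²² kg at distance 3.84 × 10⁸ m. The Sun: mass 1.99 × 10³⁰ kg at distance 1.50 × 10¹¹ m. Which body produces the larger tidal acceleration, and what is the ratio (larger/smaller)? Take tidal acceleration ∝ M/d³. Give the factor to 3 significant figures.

The Moon, by a factor of ≈ 2.20

Tidal acceleration ∝ M/d³, so compare M/d³ for each.
The Moon: (7.34 × 10²²) / (3.84 × 10⁸)³ = 1.296 × 10⁻³
The Sun: (1.99 × 10³⁰) / (1.50 × 10¹¹)³ = 5.896 × 10⁻⁴
Ratio (larger/smaller) = 2.20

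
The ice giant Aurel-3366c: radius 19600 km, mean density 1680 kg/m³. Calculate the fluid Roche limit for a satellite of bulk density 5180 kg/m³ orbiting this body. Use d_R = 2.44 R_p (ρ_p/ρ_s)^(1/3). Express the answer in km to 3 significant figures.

32900 km

d_R = 2.44 × 19600 km × (1680/5180)^(1/3)
    = 32900 km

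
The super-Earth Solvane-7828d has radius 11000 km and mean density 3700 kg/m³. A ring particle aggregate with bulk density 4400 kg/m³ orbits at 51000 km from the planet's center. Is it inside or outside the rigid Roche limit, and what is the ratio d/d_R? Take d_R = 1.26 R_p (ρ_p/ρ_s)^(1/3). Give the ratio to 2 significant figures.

outside; d/d_R ≈ 3.9

d_R = 1.26 × (11000 km) × (3700/4400)^(1/3) = 13080 km
d/d_R = (51000) / (13080) = 3.9
Since d/d_R > 1, the body is outside the Roche limit.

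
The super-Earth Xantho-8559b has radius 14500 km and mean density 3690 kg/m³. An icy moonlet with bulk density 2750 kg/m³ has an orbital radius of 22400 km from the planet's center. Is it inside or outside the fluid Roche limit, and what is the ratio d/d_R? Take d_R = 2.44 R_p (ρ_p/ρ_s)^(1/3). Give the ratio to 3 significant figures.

d_R = 2.44 × (14500 km) × (3690/2750)^(1/3) = 39020 km
d/d_R = (22400) / (39020) = 0.574
Since d/d_R < 1, the body is inside the Roche limit.

inside; d/d_R ≈ 0.574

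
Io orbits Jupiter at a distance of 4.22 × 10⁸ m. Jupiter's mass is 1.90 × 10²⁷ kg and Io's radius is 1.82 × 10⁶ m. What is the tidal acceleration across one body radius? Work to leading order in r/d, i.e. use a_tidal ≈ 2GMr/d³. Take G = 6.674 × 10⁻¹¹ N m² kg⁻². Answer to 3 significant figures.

Δa = 2GMr/d³
   = 2 × (6.674 × 10⁻¹¹) × (1.90 × 10²⁷) × (1.82 × 10⁶) / (4.22 × 10⁸)³
   = 6.14 × 10⁻³ m/s²

6.14 × 10⁻³ m/s²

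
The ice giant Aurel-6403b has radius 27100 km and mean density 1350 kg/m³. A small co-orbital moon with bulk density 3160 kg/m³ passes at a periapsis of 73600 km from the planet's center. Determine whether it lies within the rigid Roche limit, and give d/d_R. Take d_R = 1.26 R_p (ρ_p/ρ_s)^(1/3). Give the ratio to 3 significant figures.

outside; d/d_R ≈ 2.86

d_R = 1.26 × (27100 km) × (1350/3160)^(1/3) = 25720 km
d/d_R = (73600) / (25720) = 2.86
Since d/d_R > 1, the body is outside the Roche limit.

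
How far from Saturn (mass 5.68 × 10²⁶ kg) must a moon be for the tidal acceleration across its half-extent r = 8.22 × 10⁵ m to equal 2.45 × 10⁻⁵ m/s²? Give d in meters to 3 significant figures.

1.37 × 10⁹ m

2GMr/d³ = a_tidal  ⇒  d = (2GMr / a_tidal)^(1/3)
d = (2 × 6.674×10⁻¹¹ × (5.68 × 10²⁶) × (8.22 × 10⁵) / (2.45 × 10⁻⁵))^(1/3)
  = 1.37 × 10⁹ m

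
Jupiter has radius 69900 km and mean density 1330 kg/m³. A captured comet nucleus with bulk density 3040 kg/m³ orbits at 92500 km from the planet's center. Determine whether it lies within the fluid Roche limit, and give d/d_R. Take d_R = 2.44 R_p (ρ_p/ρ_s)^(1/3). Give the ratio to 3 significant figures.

d_R = 2.44 × (69900 km) × (1330/3040)^(1/3) = 1.295 × 10⁵ km
d/d_R = (92500) / (1.295 × 10⁵) = 0.714
Since d/d_R < 1, the body is inside the Roche limit.

inside; d/d_R ≈ 0.714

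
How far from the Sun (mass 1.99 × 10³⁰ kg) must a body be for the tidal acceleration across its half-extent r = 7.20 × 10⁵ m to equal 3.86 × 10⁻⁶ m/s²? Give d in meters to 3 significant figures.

2GMr/d³ = a_tidal  ⇒  d = (2GMr / a_tidal)^(1/3)
d = (2 × 6.674×10⁻¹¹ × (1.99 × 10³⁰) × (7.20 × 10⁵) / (3.86 × 10⁻⁶))^(1/3)
  = 3.67 × 10¹⁰ m

3.67 × 10¹⁰ m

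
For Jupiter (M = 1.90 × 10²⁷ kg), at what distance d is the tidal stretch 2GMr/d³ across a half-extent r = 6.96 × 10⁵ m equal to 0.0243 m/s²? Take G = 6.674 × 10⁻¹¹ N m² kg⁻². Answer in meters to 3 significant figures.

1.94 × 10⁸ m

2GMr/d³ = a_tidal  ⇒  d = (2GMr / a_tidal)^(1/3)
d = (2 × 6.674×10⁻¹¹ × (1.90 × 10²⁷) × (6.96 × 10⁵) / (0.0243))^(1/3)
  = 1.94 × 10⁸ m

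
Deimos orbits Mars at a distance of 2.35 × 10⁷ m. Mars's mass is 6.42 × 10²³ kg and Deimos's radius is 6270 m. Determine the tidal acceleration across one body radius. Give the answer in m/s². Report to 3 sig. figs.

4.14 × 10⁻⁵ m/s²

Δa = 2GMr/d³
   = 2 × (6.674 × 10⁻¹¹) × (6.42 × 10²³) × (6270) / (2.35 × 10⁷)³
   = 4.14 × 10⁻⁵ m/s²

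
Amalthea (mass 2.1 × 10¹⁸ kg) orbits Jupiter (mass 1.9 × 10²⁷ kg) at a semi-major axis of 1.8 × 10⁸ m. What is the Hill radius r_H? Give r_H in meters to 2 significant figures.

r_H ≈ a (m/3M)^(1/3)
    = (1.8 × 10⁸) × (2.1 × 10¹⁸ / (3 × 1.9 × 10²⁷))^(1/3)
    = 1.3 × 10⁵ m

1.3 × 10⁵ m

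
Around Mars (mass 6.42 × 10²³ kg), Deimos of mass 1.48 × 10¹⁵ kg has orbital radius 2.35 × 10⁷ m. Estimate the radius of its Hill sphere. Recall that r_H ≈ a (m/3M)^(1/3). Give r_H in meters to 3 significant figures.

2.15 × 10⁴ m

r_H ≈ a (m/3M)^(1/3)
    = (2.35 × 10⁷) × (1.48 × 10¹⁵ / (3 × 6.42 × 10²³))^(1/3)
    = 2.15 × 10⁴ m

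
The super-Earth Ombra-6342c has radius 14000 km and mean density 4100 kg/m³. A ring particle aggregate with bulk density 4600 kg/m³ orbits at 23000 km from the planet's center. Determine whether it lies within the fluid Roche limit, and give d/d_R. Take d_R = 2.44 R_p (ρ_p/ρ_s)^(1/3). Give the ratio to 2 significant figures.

inside; d/d_R ≈ 0.70

d_R = 2.44 × (14000 km) × (4100/4600)^(1/3) = 32870 km
d/d_R = (23000) / (32870) = 0.70
Since d/d_R < 1, the body is inside the Roche limit.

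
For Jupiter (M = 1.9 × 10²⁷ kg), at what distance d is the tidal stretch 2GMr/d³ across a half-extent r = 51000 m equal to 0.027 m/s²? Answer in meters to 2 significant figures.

2GMr/d³ = a_tidal  ⇒  d = (2GMr / a_tidal)^(1/3)
d = (2 × 6.674×10⁻¹¹ × (1.9 × 10²⁷) × (51000) / (0.027))^(1/3)
  = 7.8 × 10⁷ m

7.8 × 10⁷ m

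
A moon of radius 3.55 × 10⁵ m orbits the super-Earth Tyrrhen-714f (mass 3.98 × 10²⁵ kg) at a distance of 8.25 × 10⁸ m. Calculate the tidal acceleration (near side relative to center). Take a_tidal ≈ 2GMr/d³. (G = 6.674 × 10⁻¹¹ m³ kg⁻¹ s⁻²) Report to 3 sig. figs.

Δa = 2GMr/d³
   = 2 × (6.674 × 10⁻¹¹) × (3.98 × 10²⁵) × (3.55 × 10⁵) / (8.25 × 10⁸)³
   = 3.36 × 10⁻⁶ m/s²

3.36 × 10⁻⁶ m/s²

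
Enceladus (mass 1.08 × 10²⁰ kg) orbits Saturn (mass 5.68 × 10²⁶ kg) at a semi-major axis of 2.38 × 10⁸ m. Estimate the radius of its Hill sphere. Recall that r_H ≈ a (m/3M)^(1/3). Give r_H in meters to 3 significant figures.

9.49 × 10⁵ m

r_H ≈ a (m/3M)^(1/3)
    = (2.38 × 10⁸) × (1.08 × 10²⁰ / (3 × 5.68 × 10²⁶))^(1/3)
    = 9.49 × 10⁵ m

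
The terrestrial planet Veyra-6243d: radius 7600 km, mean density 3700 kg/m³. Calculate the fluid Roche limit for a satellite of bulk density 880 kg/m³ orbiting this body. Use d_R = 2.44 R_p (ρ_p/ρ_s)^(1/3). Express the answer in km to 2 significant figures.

30000 km

d_R = 2.44 × 7600 km × (3700/880)^(1/3)
    = 30000 km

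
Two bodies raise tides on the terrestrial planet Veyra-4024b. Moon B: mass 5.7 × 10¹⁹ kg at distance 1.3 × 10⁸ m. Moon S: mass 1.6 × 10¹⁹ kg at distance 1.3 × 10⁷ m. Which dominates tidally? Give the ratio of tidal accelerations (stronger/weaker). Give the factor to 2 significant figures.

Tidal acceleration ∝ M/d³, so compare M/d³ for each.
Moon B: (5.7 × 10¹⁹) / (1.3 × 10⁸)³ = 2.594 × 10⁻⁵
Moon S: (1.6 × 10¹⁹) / (1.3 × 10⁷)³ = 7.283 × 10⁻³
Ratio (larger/smaller) = 280

Moon S, by a factor of ≈ 280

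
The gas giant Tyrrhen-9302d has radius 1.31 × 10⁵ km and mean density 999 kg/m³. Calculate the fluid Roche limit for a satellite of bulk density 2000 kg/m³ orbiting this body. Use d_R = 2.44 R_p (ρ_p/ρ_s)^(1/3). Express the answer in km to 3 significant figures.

2.54 × 10⁵ km

d_R = 2.44 × 1.31 × 10⁵ km × (999/2000)^(1/3)
    = 2.54 × 10⁵ km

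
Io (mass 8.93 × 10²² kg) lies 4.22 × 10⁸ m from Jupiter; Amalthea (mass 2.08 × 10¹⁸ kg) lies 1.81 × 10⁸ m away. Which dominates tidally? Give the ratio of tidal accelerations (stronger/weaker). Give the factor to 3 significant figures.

Io, by a factor of ≈ 3390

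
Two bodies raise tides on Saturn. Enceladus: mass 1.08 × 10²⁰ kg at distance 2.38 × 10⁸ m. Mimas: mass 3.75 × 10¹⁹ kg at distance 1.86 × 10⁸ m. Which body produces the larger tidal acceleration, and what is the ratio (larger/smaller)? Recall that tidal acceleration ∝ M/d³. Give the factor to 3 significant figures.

The tide-raising term goes as M/d³ (the gradient of a 1/d² field).
Enceladus: (1.08 × 10²⁰) / (2.38 × 10⁸)³ = 8.011 × 10⁻⁶
Mimas: (3.75 × 10¹⁹) / (1.86 × 10⁸)³ = 5.828 × 10⁻⁶
Ratio (larger/smaller) = 1.37

Enceladus, by a factor of ≈ 1.37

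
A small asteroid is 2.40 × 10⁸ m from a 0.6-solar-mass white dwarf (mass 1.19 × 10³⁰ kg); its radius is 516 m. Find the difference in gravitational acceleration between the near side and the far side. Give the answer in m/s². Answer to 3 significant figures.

1.19 × 10⁻² m/s²

Δg = 4GMr/d³
   = 4 × (6.674 × 10⁻¹¹) × (1.19 × 10³⁰) × (516) / (2.40 × 10⁸)³
   = 1.19 × 10⁻² m/s²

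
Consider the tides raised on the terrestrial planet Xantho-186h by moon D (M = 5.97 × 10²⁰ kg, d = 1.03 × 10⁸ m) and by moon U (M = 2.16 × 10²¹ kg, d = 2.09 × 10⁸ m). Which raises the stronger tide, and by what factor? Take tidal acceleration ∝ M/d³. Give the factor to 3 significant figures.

Moon D, by a factor of ≈ 2.31

Tidal acceleration ∝ M/d³, so compare M/d³ for each.
Moon D: (5.97 × 10²⁰) / (1.03 × 10⁸)³ = 5.463 × 10⁻⁴
Moon U: (2.16 × 10²¹) / (2.09 × 10⁸)³ = 2.366 × 10⁻⁴
Ratio (larger/smaller) = 2.31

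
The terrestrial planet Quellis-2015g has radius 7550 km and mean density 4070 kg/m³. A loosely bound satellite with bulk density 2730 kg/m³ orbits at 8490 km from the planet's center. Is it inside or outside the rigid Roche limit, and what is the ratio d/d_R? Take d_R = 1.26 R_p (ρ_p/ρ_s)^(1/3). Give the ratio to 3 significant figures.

d_R = 1.26 × (7550 km) × (4070/2730)^(1/3) = 10870 km
d/d_R = (8490) / (10870) = 0.781
Since d/d_R < 1, the body is inside the Roche limit.

inside; d/d_R ≈ 0.781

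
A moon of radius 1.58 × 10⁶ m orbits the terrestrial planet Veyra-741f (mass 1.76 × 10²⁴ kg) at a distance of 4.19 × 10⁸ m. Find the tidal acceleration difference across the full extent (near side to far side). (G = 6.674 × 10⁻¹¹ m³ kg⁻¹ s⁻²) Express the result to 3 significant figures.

1.01 × 10⁻⁵ m/s²

Δa = 4GMr/d³
   = 4 × (6.674 × 10⁻¹¹) × (1.76 × 10²⁴) × (1.58 × 10⁶) / (4.19 × 10⁸)³
   = 1.01 × 10⁻⁵ m/s²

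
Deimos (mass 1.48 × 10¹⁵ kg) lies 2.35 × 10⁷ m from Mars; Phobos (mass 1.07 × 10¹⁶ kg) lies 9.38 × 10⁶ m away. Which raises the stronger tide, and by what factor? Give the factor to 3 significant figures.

Tidal stretch scales as M/d³; compute that for each body.
Deimos: (1.48 × 10¹⁵) / (2.35 × 10⁷)³ = 1.140 × 10⁻⁷
Phobos: (1.07 × 10¹⁶) / (9.38 × 10⁶)³ = 1.297 × 10⁻⁵
Ratio (larger/smaller) = 114

Phobos, by a factor of ≈ 114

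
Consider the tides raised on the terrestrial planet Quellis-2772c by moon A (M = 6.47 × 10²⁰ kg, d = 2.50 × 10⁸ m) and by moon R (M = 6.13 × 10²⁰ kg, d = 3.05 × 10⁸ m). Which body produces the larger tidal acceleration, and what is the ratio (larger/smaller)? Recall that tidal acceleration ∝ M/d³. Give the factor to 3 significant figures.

The tide-raising term goes as M/d³ (the gradient of a 1/d² field).
Moon A: (6.47 × 10²⁰) / (2.50 × 10⁸)³ = 4.141 × 10⁻⁵
Moon R: (6.13 × 10²⁰) / (3.05 × 10⁸)³ = 2.161 × 10⁻⁵
Ratio (larger/smaller) = 1.92

Moon A, by a factor of ≈ 1.92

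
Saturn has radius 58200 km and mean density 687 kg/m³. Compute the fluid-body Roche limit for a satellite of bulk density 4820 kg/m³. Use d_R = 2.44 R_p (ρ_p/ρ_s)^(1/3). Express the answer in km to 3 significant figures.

d_R = 2.44 × 58200 km × (687/4820)^(1/3)
    = 74200 km

74200 km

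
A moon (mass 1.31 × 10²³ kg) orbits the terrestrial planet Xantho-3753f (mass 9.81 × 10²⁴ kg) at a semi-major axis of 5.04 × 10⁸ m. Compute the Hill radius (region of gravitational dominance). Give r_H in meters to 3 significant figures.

r_H ≈ a (m/3M)^(1/3)
    = (5.04 × 10⁸) × (1.31 × 10²³ / (3 × 9.81 × 10²⁴))^(1/3)
    = 8.29 × 10⁷ m

8.29 × 10⁷ m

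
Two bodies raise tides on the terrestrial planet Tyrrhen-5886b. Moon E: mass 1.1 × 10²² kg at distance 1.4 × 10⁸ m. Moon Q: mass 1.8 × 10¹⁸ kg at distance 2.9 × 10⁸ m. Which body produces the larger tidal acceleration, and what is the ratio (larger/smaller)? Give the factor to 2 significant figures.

Moon E, by a factor of ≈ 54000

Tidal stretch scales as M/d³; compute that for each body.
Moon E: (1.1 × 10²²) / (1.4 × 10⁸)³ = 4.009 × 10⁻³
Moon Q: (1.8 × 10¹⁸) / (2.9 × 10⁸)³ = 7.380 × 10⁻⁸
Ratio (larger/smaller) = 54000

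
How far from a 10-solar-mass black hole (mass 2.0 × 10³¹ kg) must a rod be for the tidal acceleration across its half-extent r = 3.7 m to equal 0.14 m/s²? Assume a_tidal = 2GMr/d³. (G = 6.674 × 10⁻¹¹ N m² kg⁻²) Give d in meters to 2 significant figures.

4.1 × 10⁷ m

2GMr/d³ = a_tidal  ⇒  d = (2GMr / a_tidal)^(1/3)
d = (2 × 6.674×10⁻¹¹ × (2.0 × 10³¹) × (3.7) / (0.14))^(1/3)
  = 4.1 × 10⁷ m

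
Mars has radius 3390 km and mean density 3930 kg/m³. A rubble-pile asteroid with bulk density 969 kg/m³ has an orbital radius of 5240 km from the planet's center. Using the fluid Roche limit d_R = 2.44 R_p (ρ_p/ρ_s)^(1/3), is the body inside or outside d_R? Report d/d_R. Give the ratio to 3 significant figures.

inside; d/d_R ≈ 0.397

d_R = 2.44 × (3390 km) × (3930/969)^(1/3) = 13190 km
d/d_R = (5240) / (13190) = 0.397
Since d/d_R < 1, the body is inside the Roche limit.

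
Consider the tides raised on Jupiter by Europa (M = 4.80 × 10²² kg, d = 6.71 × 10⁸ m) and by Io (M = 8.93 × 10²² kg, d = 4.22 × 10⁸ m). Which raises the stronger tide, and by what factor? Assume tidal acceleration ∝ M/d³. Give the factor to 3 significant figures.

Io, by a factor of ≈ 7.48

Tidal stretch scales as M/d³; compute that for each body.
Europa: (4.80 × 10²²) / (6.71 × 10⁸)³ = 1.589 × 10⁻⁴
Io: (8.93 × 10²²) / (4.22 × 10⁸)³ = 1.188 × 10⁻³
Ratio (larger/smaller) = 7.48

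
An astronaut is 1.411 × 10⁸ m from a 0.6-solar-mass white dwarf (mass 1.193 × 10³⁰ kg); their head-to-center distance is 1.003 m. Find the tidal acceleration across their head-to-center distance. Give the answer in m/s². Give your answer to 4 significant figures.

Since r ≪ d, expand the inverse-square field across one radius to get the leading 2GMr/d³ term.
a_tidal = 2GMr/d³
        = 2 × (6.674 × 10⁻¹¹) × (1.193 × 10³⁰) × (1.003) / (1.411 × 10⁸)³
        = 5.686 × 10⁻⁵ m/s²

5.686 × 10⁻⁵ m/s²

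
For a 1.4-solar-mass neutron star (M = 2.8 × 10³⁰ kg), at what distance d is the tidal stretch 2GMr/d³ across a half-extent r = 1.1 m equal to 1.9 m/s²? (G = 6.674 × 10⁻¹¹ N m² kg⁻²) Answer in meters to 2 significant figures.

2GMr/d³ = a_tidal  ⇒  d = (2GMr / a_tidal)^(1/3)
d = (2 × 6.674×10⁻¹¹ × (2.8 × 10³⁰) × (1.1) / (1.9))^(1/3)
  = 6.0 × 10⁶ m

6.0 × 10⁶ m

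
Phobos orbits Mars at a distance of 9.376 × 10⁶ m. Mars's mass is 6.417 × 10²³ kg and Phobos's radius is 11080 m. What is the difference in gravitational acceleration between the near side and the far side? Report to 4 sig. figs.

2.303 × 10⁻³ m/s²

Δa = 4GMr/d³
   = 4 × (6.674 × 10⁻¹¹) × (6.417 × 10²³) × (11080) / (9.376 × 10⁶)³
   = 2.303 × 10⁻³ m/s²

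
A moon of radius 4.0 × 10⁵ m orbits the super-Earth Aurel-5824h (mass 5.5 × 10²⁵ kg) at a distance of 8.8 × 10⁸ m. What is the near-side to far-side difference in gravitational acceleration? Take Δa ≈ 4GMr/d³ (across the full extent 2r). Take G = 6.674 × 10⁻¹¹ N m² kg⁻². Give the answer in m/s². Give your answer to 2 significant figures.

8.6 × 10⁻⁶ m/s²

Δg = 4GMr/d³
   = 4 × (6.674 × 10⁻¹¹) × (5.5 × 10²⁵) × (4.0 × 10⁵) / (8.8 × 10⁸)³
   = 8.6 × 10⁻⁶ m/s²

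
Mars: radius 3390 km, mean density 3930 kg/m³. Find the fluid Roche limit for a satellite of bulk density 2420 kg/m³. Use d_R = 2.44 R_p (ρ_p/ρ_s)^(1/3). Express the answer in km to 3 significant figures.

9720 km

d_R = 2.44 × 3390 km × (3930/2420)^(1/3)
    = 9720 km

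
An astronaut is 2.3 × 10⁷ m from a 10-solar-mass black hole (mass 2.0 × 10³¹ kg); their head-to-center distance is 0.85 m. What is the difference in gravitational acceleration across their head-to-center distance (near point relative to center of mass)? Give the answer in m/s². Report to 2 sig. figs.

1.9 × 10⁻¹ m/s²

Differencing GM/(d−r)² and GM/d² to first order in r/d gives 2GMr/d³.
a_tidal = 2GMr/d³
        = 2 × (6.674 × 10⁻¹¹) × (2.0 × 10³¹) × (0.85) / (2.3 × 10⁷)³
        = 1.9 × 10⁻¹ m/s²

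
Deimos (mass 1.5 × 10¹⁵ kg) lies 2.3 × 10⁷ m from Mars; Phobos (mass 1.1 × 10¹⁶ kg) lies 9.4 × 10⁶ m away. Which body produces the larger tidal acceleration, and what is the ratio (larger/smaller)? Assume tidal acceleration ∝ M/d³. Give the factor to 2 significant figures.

Phobos, by a factor of ≈ 110

Tidal stretch scales as M/d³; compute that for each body.
Deimos: (1.5 × 10¹⁵) / (2.3 × 10⁷)³ = 1.233 × 10⁻⁷
Phobos: (1.1 × 10¹⁶) / (9.4 × 10⁶)³ = 1.324 × 10⁻⁵
Ratio (larger/smaller) = 110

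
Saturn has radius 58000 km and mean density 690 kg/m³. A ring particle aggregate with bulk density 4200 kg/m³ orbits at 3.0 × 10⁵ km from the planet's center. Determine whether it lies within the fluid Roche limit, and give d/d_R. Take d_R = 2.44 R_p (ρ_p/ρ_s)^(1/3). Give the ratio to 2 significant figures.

d_R = 2.44 × (58000 km) × (690/4200)^(1/3) = 77510 km
d/d_R = (3.0 × 10⁵) / (77510) = 3.9
Since d/d_R > 1, the body is outside the Roche limit.

outside; d/d_R ≈ 3.9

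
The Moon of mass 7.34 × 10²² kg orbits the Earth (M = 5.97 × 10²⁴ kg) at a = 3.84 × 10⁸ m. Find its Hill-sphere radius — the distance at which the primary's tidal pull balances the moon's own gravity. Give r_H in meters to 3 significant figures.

r_H ≈ a (m/3M)^(1/3)
    = (3.84 × 10⁸) × (7.34 × 10²² / (3 × 5.97 × 10²⁴))^(1/3)
    = 6.15 × 10⁷ m

6.15 × 10⁷ m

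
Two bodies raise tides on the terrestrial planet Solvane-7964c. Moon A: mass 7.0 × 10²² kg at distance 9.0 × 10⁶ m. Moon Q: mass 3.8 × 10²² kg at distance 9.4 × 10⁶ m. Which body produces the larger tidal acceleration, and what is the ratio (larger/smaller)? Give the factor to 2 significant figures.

Tidal stretch scales as M/d³; compute that for each body.
Moon A: (7.0 × 10²²) / (9.0 × 10⁶)³ = 9.602 × 10¹
Moon Q: (3.8 × 10²²) / (9.4 × 10⁶)³ = 4.575 × 10¹
Ratio (larger/smaller) = 2.1

Moon A, by a factor of ≈ 2.1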